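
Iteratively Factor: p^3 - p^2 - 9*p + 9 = (p + 3)*(p^2 - 4*p + 3) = (p - 3)*(p + 3)*(p - 1)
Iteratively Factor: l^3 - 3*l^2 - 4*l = (l)*(l^2 - 3*l - 4) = l*(l - 4)*(l + 1)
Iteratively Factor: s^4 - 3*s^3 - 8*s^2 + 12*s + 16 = (s + 2)*(s^3 - 5*s^2 + 2*s + 8) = (s - 4)*(s + 2)*(s^2 - s - 2) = (s - 4)*(s + 1)*(s + 2)*(s - 2)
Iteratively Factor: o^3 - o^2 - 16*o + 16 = (o - 1)*(o^2 - 16) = (o - 1)*(o + 4)*(o - 4)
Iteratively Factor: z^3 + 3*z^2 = (z + 3)*(z^2) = z*(z + 3)*(z)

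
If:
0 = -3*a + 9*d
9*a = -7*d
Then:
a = 0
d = 0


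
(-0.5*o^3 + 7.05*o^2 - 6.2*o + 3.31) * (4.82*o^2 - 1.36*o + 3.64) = -2.41*o^5 + 34.661*o^4 - 41.292*o^3 + 50.0482*o^2 - 27.0696*o + 12.0484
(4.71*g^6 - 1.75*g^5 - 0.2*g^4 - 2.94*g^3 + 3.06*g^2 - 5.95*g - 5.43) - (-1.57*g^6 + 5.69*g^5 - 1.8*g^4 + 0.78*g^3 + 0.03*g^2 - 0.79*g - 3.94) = 6.28*g^6 - 7.44*g^5 + 1.6*g^4 - 3.72*g^3 + 3.03*g^2 - 5.16*g - 1.49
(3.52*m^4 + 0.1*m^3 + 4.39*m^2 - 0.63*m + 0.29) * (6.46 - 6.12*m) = -21.5424*m^5 + 22.1272*m^4 - 26.2208*m^3 + 32.215*m^2 - 5.8446*m + 1.8734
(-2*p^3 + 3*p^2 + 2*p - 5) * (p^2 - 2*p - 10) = -2*p^5 + 7*p^4 + 16*p^3 - 39*p^2 - 10*p + 50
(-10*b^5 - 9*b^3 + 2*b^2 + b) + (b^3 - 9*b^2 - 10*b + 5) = -10*b^5 - 8*b^3 - 7*b^2 - 9*b + 5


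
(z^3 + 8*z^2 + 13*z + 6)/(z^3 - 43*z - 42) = (z + 1)/(z - 7)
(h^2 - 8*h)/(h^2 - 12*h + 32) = h/(h - 4)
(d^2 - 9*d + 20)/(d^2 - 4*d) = (d - 5)/d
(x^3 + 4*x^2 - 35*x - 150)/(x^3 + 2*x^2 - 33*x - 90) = (x + 5)/(x + 3)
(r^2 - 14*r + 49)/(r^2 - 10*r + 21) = (r - 7)/(r - 3)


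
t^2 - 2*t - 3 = (t - 3)*(t + 1)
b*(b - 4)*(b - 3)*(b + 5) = b^4 - 2*b^3 - 23*b^2 + 60*b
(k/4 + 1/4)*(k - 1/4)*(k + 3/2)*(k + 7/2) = k^4/4 + 23*k^3/16 + 35*k^2/16 + 43*k/64 - 21/64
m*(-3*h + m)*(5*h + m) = -15*h^2*m + 2*h*m^2 + m^3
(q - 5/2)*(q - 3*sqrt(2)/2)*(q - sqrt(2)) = q^3 - 5*sqrt(2)*q^2/2 - 5*q^2/2 + 3*q + 25*sqrt(2)*q/4 - 15/2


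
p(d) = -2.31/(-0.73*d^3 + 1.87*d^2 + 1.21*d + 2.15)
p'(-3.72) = -0.03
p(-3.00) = -0.07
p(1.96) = -0.37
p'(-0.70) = -0.94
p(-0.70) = -0.94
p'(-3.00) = -0.06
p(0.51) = -0.73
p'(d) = -2.31*(2.19*d^2 - 3.74*d - 1.21)/(-0.73*d^3 + 1.87*d^2 + 1.21*d + 2.15)^2 = (-5.0589*d^2 + 8.6394*d + 2.7951)/(-0.73*d^3 + 1.87*d^2 + 1.21*d + 2.15)^2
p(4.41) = 0.12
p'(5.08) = -0.05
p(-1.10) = -0.57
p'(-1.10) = -0.78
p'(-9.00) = -0.00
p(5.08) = 0.06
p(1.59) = -0.39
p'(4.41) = -0.16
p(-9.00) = -0.00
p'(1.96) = 0.01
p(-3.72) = -0.04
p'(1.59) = 0.11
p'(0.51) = 0.59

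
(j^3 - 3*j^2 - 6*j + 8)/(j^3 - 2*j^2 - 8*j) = (j - 1)/j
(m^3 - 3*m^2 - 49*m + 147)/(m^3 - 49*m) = (m - 3)/m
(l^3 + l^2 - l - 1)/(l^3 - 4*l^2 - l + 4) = (l + 1)/(l - 4)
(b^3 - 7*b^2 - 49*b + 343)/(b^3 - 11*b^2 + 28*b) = (b^2 - 49)/(b*(b - 4))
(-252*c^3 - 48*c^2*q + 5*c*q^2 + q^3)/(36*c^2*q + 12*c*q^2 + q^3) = (-7*c + q)/q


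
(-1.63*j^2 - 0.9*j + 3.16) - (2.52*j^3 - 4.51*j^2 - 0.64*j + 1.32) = -2.52*j^3 + 2.88*j^2 - 0.26*j + 1.84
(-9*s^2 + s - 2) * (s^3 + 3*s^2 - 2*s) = -9*s^5 - 26*s^4 + 19*s^3 - 8*s^2 + 4*s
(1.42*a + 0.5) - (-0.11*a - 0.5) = 1.53*a + 1.0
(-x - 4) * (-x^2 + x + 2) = x^3 + 3*x^2 - 6*x - 8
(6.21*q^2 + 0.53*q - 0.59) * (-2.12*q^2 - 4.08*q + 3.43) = -13.1652*q^4 - 26.4604*q^3 + 20.3887*q^2 + 4.2251*q - 2.0237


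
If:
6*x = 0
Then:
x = 0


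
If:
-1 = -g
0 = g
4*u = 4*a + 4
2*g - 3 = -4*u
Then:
No Solution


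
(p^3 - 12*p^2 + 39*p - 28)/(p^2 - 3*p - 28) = (p^2 - 5*p + 4)/(p + 4)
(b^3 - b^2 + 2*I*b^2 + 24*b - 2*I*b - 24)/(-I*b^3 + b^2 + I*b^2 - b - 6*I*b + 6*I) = (I*b^2 - 2*b + 24*I)/(b^2 + I*b + 6)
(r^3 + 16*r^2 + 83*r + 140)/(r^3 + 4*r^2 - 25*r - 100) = (r + 7)/(r - 5)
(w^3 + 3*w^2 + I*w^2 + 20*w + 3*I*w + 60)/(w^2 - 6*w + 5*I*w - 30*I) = (w^2 + w*(3 - 4*I) - 12*I)/(w - 6)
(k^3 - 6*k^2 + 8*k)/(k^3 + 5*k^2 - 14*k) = (k - 4)/(k + 7)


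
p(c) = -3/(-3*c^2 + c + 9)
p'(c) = -3*(6*c - 1)/(-3*c^2 + c + 9)^2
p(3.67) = 0.11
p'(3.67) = -0.08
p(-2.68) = 0.20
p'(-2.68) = 0.22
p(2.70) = 0.29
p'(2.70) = -0.44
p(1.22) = -0.52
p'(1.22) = -0.57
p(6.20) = 0.03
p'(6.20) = -0.01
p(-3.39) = 0.10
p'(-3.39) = 0.08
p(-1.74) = 1.65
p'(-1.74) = 10.33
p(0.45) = -0.34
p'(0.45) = -0.07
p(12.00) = 0.01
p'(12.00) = 0.00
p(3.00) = 0.20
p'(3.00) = -0.23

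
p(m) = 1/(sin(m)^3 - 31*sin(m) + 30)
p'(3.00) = -0.05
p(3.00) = 0.04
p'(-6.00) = 0.06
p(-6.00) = 0.05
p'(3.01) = -0.05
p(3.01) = 0.04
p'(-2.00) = -0.00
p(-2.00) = 0.02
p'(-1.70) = -0.00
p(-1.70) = 0.02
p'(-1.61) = -0.00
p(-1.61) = 0.02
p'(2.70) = -0.10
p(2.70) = 0.06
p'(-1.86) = -0.00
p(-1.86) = 0.02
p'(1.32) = 9.06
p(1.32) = 1.14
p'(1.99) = -1.94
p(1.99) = 0.41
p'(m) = (-3*sin(m)^2*cos(m) + 31*cos(m))/(sin(m)^3 - 31*sin(m) + 30)^2 = (31 - 3*sin(m)^2)*cos(m)/(sin(m)^3 - 31*sin(m) + 30)^2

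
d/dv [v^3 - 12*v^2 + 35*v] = 3*v^2 - 24*v + 35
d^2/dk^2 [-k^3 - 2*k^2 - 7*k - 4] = -6*k - 4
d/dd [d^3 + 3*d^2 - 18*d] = 3*d^2 + 6*d - 18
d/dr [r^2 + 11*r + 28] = 2*r + 11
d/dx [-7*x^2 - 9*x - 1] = -14*x - 9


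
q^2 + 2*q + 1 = (q + 1)^2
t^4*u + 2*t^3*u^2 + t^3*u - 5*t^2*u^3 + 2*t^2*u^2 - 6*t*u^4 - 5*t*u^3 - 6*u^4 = (t - 2*u)*(t + u)*(t + 3*u)*(t*u + u)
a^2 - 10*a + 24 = (a - 6)*(a - 4)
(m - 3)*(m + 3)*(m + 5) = m^3 + 5*m^2 - 9*m - 45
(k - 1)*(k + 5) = k^2 + 4*k - 5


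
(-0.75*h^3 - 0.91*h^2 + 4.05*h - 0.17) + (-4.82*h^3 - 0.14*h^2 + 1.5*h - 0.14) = -5.57*h^3 - 1.05*h^2 + 5.55*h - 0.31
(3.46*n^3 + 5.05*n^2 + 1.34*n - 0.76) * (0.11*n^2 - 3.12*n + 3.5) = 0.3806*n^5 - 10.2397*n^4 - 3.4986*n^3 + 13.4106*n^2 + 7.0612*n - 2.66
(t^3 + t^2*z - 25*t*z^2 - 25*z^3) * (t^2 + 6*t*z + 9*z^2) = t^5 + 7*t^4*z - 10*t^3*z^2 - 166*t^2*z^3 - 375*t*z^4 - 225*z^5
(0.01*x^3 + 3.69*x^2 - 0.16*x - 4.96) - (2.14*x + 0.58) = 0.01*x^3 + 3.69*x^2 - 2.3*x - 5.54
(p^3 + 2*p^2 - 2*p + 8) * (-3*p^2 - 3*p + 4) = -3*p^5 - 9*p^4 + 4*p^3 - 10*p^2 - 32*p + 32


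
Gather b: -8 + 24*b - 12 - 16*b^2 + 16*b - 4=-16*b^2 + 40*b - 24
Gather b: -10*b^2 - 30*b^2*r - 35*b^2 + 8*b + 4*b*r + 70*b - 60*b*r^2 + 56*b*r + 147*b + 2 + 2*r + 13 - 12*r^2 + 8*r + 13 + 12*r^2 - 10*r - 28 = b^2*(-30*r - 45) + b*(-60*r^2 + 60*r + 225)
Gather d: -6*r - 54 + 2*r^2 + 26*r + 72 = 2*r^2 + 20*r + 18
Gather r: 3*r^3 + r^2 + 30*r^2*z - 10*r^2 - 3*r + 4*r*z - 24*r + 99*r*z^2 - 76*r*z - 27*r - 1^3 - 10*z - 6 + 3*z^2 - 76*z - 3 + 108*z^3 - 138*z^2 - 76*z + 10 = 3*r^3 + r^2*(30*z - 9) + r*(99*z^2 - 72*z - 54) + 108*z^3 - 135*z^2 - 162*z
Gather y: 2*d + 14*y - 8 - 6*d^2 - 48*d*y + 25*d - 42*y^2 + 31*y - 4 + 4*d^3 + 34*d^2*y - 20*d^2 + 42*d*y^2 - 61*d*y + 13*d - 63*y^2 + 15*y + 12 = 4*d^3 - 26*d^2 + 40*d + y^2*(42*d - 105) + y*(34*d^2 - 109*d + 60)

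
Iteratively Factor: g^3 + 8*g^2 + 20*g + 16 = (g + 2)*(g^2 + 6*g + 8) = (g + 2)*(g + 4)*(g + 2)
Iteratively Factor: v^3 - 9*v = (v)*(v^2 - 9) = v*(v - 3)*(v + 3)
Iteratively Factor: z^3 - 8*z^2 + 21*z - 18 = (z - 3)*(z^2 - 5*z + 6) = (z - 3)^2*(z - 2)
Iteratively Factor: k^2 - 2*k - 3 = (k + 1)*(k - 3)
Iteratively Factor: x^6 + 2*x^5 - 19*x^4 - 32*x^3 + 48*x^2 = (x - 1)*(x^5 + 3*x^4 - 16*x^3 - 48*x^2) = x*(x - 1)*(x^4 + 3*x^3 - 16*x^2 - 48*x) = x*(x - 1)*(x + 4)*(x^3 - x^2 - 12*x) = x^2*(x - 1)*(x + 4)*(x^2 - x - 12) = x^2*(x - 4)*(x - 1)*(x + 4)*(x + 3)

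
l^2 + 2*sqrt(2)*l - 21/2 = (l - 3*sqrt(2)/2)*(l + 7*sqrt(2)/2)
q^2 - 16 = (q - 4)*(q + 4)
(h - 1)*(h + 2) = h^2 + h - 2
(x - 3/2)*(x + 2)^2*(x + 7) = x^4 + 19*x^3/2 + 31*x^2/2 - 20*x - 42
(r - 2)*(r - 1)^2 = r^3 - 4*r^2 + 5*r - 2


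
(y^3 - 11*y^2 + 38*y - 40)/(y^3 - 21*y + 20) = (y^2 - 7*y + 10)/(y^2 + 4*y - 5)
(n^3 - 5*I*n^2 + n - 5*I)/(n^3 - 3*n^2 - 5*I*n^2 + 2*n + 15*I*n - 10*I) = (n^2 + 1)/(n^2 - 3*n + 2)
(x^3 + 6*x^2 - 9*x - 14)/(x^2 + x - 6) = (x^2 + 8*x + 7)/(x + 3)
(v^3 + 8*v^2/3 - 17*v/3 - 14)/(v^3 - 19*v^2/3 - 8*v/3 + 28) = (v + 3)/(v - 6)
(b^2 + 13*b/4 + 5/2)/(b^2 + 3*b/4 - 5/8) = 2*(b + 2)/(2*b - 1)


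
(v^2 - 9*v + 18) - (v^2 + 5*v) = 18 - 14*v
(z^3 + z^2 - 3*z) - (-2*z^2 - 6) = z^3 + 3*z^2 - 3*z + 6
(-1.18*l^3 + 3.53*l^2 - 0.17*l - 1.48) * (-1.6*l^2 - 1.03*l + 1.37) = 1.888*l^5 - 4.4326*l^4 - 4.9805*l^3 + 7.3792*l^2 + 1.2915*l - 2.0276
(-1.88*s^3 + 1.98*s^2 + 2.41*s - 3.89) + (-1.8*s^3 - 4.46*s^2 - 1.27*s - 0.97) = -3.68*s^3 - 2.48*s^2 + 1.14*s - 4.86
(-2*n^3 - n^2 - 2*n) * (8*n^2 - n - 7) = -16*n^5 - 6*n^4 - n^3 + 9*n^2 + 14*n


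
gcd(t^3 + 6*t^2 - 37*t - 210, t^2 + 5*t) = t + 5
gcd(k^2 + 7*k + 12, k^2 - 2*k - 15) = k + 3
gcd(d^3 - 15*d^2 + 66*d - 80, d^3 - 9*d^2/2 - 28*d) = d - 8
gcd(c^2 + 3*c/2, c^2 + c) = c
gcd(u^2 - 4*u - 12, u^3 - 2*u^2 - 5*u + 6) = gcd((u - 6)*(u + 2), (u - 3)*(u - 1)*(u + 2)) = u + 2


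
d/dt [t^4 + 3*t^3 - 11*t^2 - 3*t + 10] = 4*t^3 + 9*t^2 - 22*t - 3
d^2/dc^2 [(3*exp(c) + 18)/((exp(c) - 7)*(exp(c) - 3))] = 3*(exp(4*c) + 34*exp(3*c) - 306*exp(2*c) + 306*exp(c) + 1701)*exp(c)/(exp(6*c) - 30*exp(5*c) + 363*exp(4*c) - 2260*exp(3*c) + 7623*exp(2*c) - 13230*exp(c) + 9261)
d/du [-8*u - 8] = -8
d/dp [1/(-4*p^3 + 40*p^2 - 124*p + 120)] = (3*p^2 - 20*p + 31)/(4*(p^3 - 10*p^2 + 31*p - 30)^2)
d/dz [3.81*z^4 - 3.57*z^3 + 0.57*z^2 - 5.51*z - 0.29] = 15.24*z^3 - 10.71*z^2 + 1.14*z - 5.51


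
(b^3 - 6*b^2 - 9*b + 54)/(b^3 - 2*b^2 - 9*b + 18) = (b - 6)/(b - 2)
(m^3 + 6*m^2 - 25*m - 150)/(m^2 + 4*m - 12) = (m^2 - 25)/(m - 2)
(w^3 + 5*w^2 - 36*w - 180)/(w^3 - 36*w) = (w + 5)/w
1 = 1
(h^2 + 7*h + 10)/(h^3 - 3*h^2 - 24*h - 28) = (h + 5)/(h^2 - 5*h - 14)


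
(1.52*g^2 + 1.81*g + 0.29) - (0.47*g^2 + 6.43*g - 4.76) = 1.05*g^2 - 4.62*g + 5.05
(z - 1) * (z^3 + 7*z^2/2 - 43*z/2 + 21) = z^4 + 5*z^3/2 - 25*z^2 + 85*z/2 - 21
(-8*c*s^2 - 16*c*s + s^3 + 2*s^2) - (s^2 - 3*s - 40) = -8*c*s^2 - 16*c*s + s^3 + s^2 + 3*s + 40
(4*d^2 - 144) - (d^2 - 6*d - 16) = 3*d^2 + 6*d - 128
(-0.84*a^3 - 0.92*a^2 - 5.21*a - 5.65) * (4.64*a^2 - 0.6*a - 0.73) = -3.8976*a^5 - 3.7648*a^4 - 23.0092*a^3 - 22.4184*a^2 + 7.1933*a + 4.1245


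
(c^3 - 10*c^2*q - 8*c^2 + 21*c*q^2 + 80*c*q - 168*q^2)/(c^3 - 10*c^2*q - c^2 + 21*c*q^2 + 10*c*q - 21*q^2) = (c - 8)/(c - 1)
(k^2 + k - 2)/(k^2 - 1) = (k + 2)/(k + 1)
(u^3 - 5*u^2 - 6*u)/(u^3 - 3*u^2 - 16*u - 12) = u/(u + 2)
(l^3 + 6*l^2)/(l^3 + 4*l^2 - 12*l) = l/(l - 2)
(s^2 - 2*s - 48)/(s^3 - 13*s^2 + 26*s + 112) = (s + 6)/(s^2 - 5*s - 14)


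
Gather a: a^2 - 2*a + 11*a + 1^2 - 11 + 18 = a^2 + 9*a + 8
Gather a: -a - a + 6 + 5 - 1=10 - 2*a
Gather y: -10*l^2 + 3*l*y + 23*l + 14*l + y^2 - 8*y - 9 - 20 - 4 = -10*l^2 + 37*l + y^2 + y*(3*l - 8) - 33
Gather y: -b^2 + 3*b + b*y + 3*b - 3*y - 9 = -b^2 + 6*b + y*(b - 3) - 9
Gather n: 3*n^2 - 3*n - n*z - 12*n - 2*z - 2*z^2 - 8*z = 3*n^2 + n*(-z - 15) - 2*z^2 - 10*z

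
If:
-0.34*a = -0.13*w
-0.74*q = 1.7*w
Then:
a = 0.382352941176471*w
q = -2.2972972972973*w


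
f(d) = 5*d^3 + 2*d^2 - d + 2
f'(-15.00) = 3314.00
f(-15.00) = -16408.00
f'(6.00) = 563.00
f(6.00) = 1148.00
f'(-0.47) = 0.43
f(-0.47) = 2.39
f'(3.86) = 237.93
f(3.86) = 315.50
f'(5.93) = 550.19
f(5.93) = 1109.04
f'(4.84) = 369.74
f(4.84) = 610.91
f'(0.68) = 8.66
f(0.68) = 3.82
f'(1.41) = 34.46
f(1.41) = 18.58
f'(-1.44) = 24.34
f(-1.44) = -7.34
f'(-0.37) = -0.43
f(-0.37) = 2.39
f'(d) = 15*d^2 + 4*d - 1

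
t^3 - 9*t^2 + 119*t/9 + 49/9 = (t - 7)*(t - 7/3)*(t + 1/3)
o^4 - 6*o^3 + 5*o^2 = o^2*(o - 5)*(o - 1)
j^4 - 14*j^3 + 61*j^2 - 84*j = j*(j - 7)*(j - 4)*(j - 3)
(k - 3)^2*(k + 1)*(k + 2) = k^4 - 3*k^3 - 7*k^2 + 15*k + 18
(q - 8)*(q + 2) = q^2 - 6*q - 16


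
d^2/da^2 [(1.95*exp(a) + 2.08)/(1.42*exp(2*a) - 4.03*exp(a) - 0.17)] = (3.93198*exp(4*a) + 27.935518*exp(3*a) - 32.884644*exp(2*a) + 34.453575*exp(a) - 1.368653)*exp(a)/(2.863288*exp(6*a) - 24.378276*exp(5*a) + 68.15787*exp(4*a) - 59.613775*exp(3*a) - 8.159745*exp(2*a) - 0.349401*exp(a) - 0.004913)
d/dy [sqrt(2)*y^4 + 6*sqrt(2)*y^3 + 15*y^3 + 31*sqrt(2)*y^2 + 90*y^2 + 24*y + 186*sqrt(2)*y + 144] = 4*sqrt(2)*y^3 + 18*sqrt(2)*y^2 + 45*y^2 + 62*sqrt(2)*y + 180*y + 24 + 186*sqrt(2)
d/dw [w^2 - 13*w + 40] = 2*w - 13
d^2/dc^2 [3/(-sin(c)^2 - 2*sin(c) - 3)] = 6*(2*sin(c)^4 + 3*sin(c)^3 - 7*sin(c)^2 - 9*sin(c) - 1)/(sin(c)^2 + 2*sin(c) + 3)^3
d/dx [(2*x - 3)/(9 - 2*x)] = 12/(2*x - 9)^2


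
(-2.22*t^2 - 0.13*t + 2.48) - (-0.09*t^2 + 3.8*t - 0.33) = -2.13*t^2 - 3.93*t + 2.81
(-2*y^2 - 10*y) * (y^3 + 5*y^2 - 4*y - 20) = -2*y^5 - 20*y^4 - 42*y^3 + 80*y^2 + 200*y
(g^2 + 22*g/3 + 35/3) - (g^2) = 22*g/3 + 35/3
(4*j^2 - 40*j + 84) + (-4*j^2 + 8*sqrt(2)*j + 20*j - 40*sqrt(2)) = -20*j + 8*sqrt(2)*j - 40*sqrt(2) + 84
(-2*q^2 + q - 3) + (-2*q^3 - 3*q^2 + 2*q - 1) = -2*q^3 - 5*q^2 + 3*q - 4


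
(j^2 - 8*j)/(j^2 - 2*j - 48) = j/(j + 6)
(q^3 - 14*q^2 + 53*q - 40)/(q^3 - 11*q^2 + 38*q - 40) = (q^2 - 9*q + 8)/(q^2 - 6*q + 8)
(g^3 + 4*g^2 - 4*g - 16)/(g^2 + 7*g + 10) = (g^2 + 2*g - 8)/(g + 5)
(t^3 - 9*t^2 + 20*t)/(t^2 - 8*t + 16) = t*(t - 5)/(t - 4)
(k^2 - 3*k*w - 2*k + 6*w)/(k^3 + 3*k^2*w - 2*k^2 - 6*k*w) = (k - 3*w)/(k*(k + 3*w))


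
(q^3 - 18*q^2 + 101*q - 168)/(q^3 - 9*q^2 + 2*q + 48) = (q - 7)/(q + 2)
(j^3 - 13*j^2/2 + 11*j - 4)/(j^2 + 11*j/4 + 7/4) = 2*(2*j^3 - 13*j^2 + 22*j - 8)/(4*j^2 + 11*j + 7)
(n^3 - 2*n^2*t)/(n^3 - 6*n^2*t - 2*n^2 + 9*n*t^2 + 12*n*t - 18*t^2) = n^2*(n - 2*t)/(n^3 - 6*n^2*t - 2*n^2 + 9*n*t^2 + 12*n*t - 18*t^2)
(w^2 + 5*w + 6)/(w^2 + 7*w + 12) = (w + 2)/(w + 4)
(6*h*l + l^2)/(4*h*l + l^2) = (6*h + l)/(4*h + l)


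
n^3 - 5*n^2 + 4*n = n*(n - 4)*(n - 1)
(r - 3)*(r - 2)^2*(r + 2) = r^4 - 5*r^3 + 2*r^2 + 20*r - 24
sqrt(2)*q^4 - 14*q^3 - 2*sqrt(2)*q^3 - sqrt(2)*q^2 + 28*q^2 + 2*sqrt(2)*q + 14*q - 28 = (q - 2)*(q - 1)*(q - 7*sqrt(2))*(sqrt(2)*q + sqrt(2))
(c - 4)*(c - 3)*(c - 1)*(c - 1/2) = c^4 - 17*c^3/2 + 23*c^2 - 43*c/2 + 6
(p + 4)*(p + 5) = p^2 + 9*p + 20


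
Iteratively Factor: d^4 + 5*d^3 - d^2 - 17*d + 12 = (d + 4)*(d^3 + d^2 - 5*d + 3) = (d - 1)*(d + 4)*(d^2 + 2*d - 3) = (d - 1)^2*(d + 4)*(d + 3)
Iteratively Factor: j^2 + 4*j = (j)*(j + 4)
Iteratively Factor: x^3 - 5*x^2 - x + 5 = (x - 5)*(x^2 - 1) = (x - 5)*(x - 1)*(x + 1)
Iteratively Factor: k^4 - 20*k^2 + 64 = (k - 4)*(k^3 + 4*k^2 - 4*k - 16) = (k - 4)*(k + 4)*(k^2 - 4) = (k - 4)*(k + 2)*(k + 4)*(k - 2)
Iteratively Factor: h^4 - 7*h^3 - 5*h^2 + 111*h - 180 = (h - 3)*(h^3 - 4*h^2 - 17*h + 60) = (h - 5)*(h - 3)*(h^2 + h - 12) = (h - 5)*(h - 3)*(h + 4)*(h - 3)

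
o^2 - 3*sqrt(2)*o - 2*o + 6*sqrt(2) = (o - 2)*(o - 3*sqrt(2))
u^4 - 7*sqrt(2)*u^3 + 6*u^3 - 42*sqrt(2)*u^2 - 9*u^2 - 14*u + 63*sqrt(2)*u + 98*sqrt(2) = (u - 2)*(u + 1)*(u + 7)*(u - 7*sqrt(2))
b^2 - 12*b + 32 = (b - 8)*(b - 4)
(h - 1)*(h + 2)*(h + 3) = h^3 + 4*h^2 + h - 6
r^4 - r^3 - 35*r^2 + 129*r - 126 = (r - 3)^2*(r - 2)*(r + 7)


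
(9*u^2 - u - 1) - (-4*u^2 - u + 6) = 13*u^2 - 7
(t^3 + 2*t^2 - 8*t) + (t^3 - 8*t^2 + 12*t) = 2*t^3 - 6*t^2 + 4*t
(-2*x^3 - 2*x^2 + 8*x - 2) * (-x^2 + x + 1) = 2*x^5 - 12*x^3 + 8*x^2 + 6*x - 2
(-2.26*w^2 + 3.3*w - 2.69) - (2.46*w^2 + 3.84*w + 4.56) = -4.72*w^2 - 0.54*w - 7.25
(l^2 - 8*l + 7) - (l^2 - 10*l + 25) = 2*l - 18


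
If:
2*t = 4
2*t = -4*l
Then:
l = -1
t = 2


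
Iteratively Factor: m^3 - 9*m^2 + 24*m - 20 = (m - 2)*(m^2 - 7*m + 10) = (m - 5)*(m - 2)*(m - 2)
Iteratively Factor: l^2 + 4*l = (l)*(l + 4)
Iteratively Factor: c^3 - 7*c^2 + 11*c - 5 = (c - 1)*(c^2 - 6*c + 5) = (c - 5)*(c - 1)*(c - 1)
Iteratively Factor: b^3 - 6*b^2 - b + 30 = (b - 5)*(b^2 - b - 6) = (b - 5)*(b + 2)*(b - 3)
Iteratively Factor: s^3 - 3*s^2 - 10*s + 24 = (s - 4)*(s^2 + s - 6) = (s - 4)*(s - 2)*(s + 3)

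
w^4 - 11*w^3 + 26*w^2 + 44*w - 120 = (w - 6)*(w - 5)*(w - 2)*(w + 2)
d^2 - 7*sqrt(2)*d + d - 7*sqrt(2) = (d + 1)*(d - 7*sqrt(2))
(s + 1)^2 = s^2 + 2*s + 1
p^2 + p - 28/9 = (p - 4/3)*(p + 7/3)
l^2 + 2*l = l*(l + 2)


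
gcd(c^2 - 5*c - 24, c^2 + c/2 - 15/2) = c + 3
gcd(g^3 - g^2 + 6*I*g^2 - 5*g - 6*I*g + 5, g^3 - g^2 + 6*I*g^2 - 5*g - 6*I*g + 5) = g^3 + g^2*(-1 + 6*I) + g*(-5 - 6*I) + 5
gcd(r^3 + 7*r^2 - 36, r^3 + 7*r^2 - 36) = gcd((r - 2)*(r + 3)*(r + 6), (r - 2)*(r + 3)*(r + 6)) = r^3 + 7*r^2 - 36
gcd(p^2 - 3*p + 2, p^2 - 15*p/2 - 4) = 1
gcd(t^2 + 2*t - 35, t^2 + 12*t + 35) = t + 7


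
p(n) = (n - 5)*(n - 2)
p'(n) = 2*n - 7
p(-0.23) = 11.66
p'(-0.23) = -7.46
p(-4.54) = 62.39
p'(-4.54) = -16.08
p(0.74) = 5.37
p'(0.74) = -5.52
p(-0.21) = 11.51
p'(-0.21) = -7.42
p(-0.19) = 11.37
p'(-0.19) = -7.38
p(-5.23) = 73.96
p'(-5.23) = -17.46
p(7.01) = 10.07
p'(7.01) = 7.02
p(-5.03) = 70.51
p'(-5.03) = -17.06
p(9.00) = 28.00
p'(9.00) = 11.00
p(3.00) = -2.00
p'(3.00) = -1.00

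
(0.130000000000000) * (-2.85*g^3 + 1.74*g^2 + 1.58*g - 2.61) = -0.3705*g^3 + 0.2262*g^2 + 0.2054*g - 0.3393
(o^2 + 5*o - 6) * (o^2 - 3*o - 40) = o^4 + 2*o^3 - 61*o^2 - 182*o + 240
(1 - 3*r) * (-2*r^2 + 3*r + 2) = 6*r^3 - 11*r^2 - 3*r + 2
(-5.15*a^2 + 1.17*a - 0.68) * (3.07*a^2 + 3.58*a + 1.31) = -15.8105*a^4 - 14.8451*a^3 - 4.6455*a^2 - 0.9017*a - 0.8908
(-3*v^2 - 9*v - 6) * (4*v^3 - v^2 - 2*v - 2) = -12*v^5 - 33*v^4 - 9*v^3 + 30*v^2 + 30*v + 12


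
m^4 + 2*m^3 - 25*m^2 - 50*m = m*(m - 5)*(m + 2)*(m + 5)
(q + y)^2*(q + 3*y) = q^3 + 5*q^2*y + 7*q*y^2 + 3*y^3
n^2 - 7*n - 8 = (n - 8)*(n + 1)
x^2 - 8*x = x*(x - 8)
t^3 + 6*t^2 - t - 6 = (t - 1)*(t + 1)*(t + 6)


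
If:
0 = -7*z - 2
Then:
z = -2/7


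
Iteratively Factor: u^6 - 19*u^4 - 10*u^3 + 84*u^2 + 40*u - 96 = (u - 1)*(u^5 + u^4 - 18*u^3 - 28*u^2 + 56*u + 96) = (u - 2)*(u - 1)*(u^4 + 3*u^3 - 12*u^2 - 52*u - 48) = (u - 2)*(u - 1)*(u + 2)*(u^3 + u^2 - 14*u - 24) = (u - 4)*(u - 2)*(u - 1)*(u + 2)*(u^2 + 5*u + 6) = (u - 4)*(u - 2)*(u - 1)*(u + 2)*(u + 3)*(u + 2)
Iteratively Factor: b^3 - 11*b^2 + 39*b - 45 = (b - 3)*(b^2 - 8*b + 15) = (b - 3)^2*(b - 5)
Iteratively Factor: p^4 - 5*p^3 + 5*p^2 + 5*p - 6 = (p - 2)*(p^3 - 3*p^2 - p + 3) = (p - 2)*(p + 1)*(p^2 - 4*p + 3) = (p - 2)*(p - 1)*(p + 1)*(p - 3)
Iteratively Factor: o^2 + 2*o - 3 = (o + 3)*(o - 1)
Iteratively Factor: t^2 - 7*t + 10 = (t - 2)*(t - 5)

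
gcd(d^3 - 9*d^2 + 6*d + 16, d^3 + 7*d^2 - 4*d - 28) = d - 2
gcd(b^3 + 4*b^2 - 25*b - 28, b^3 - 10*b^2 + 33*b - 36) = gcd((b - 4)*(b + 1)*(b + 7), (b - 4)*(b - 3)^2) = b - 4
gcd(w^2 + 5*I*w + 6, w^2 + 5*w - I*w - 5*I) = w - I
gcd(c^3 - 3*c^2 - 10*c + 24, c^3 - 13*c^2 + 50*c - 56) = c^2 - 6*c + 8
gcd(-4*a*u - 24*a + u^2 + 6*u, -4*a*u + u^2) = -4*a + u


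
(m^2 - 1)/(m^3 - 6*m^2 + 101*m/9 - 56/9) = 9*(m + 1)/(9*m^2 - 45*m + 56)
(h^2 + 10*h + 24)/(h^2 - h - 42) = (h + 4)/(h - 7)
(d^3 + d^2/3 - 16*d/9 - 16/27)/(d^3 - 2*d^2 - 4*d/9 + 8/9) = (27*d^3 + 9*d^2 - 48*d - 16)/(3*(9*d^3 - 18*d^2 - 4*d + 8))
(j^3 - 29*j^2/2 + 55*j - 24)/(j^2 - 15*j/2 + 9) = (2*j^2 - 17*j + 8)/(2*j - 3)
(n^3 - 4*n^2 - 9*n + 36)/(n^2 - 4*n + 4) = (n^3 - 4*n^2 - 9*n + 36)/(n^2 - 4*n + 4)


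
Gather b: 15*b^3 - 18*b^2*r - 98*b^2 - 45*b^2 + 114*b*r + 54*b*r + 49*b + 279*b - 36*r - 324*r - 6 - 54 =15*b^3 + b^2*(-18*r - 143) + b*(168*r + 328) - 360*r - 60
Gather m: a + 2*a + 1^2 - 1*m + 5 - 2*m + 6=3*a - 3*m + 12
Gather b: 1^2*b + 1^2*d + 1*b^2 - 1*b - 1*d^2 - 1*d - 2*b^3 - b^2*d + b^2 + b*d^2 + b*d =-2*b^3 + b^2*(2 - d) + b*(d^2 + d) - d^2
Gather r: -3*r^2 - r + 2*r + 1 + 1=-3*r^2 + r + 2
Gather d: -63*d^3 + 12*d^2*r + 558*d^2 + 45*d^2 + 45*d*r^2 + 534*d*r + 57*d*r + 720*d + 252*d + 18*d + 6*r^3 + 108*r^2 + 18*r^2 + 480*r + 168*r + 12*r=-63*d^3 + d^2*(12*r + 603) + d*(45*r^2 + 591*r + 990) + 6*r^3 + 126*r^2 + 660*r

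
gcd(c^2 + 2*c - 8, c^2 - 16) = c + 4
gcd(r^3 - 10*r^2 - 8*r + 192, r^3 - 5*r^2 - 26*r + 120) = r - 6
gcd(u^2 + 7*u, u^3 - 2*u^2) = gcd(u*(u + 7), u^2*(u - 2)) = u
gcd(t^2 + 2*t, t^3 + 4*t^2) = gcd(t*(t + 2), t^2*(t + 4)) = t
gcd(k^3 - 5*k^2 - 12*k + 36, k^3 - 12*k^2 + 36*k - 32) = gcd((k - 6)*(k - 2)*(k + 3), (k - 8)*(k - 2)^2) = k - 2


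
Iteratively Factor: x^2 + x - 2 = (x - 1)*(x + 2)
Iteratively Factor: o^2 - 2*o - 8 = (o + 2)*(o - 4)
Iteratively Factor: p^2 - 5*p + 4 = (p - 1)*(p - 4)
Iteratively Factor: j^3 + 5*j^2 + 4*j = (j + 1)*(j^2 + 4*j) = j*(j + 1)*(j + 4)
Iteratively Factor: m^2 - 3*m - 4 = (m + 1)*(m - 4)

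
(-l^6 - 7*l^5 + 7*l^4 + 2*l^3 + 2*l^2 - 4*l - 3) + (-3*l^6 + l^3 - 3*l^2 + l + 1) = -4*l^6 - 7*l^5 + 7*l^4 + 3*l^3 - l^2 - 3*l - 2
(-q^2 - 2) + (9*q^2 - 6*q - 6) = 8*q^2 - 6*q - 8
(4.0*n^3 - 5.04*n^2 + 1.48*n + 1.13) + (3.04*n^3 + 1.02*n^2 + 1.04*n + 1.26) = 7.04*n^3 - 4.02*n^2 + 2.52*n + 2.39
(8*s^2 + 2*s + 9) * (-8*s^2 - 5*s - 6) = -64*s^4 - 56*s^3 - 130*s^2 - 57*s - 54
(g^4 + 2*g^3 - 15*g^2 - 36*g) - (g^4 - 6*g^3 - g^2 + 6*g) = 8*g^3 - 14*g^2 - 42*g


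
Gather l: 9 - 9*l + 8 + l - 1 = 16 - 8*l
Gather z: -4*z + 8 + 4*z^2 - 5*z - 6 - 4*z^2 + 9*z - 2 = 0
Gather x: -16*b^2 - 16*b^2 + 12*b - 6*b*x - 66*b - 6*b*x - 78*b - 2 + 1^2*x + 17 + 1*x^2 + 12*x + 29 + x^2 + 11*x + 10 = -32*b^2 - 132*b + 2*x^2 + x*(24 - 12*b) + 54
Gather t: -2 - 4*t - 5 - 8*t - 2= -12*t - 9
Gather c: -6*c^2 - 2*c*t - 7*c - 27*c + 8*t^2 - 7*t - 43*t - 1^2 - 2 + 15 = -6*c^2 + c*(-2*t - 34) + 8*t^2 - 50*t + 12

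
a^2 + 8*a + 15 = (a + 3)*(a + 5)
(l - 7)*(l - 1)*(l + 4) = l^3 - 4*l^2 - 25*l + 28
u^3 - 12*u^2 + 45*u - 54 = (u - 6)*(u - 3)^2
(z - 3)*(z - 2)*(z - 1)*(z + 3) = z^4 - 3*z^3 - 7*z^2 + 27*z - 18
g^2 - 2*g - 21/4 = (g - 7/2)*(g + 3/2)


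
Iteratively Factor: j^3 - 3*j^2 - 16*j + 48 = (j - 4)*(j^2 + j - 12) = (j - 4)*(j + 4)*(j - 3)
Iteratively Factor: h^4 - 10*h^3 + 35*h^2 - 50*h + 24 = (h - 1)*(h^3 - 9*h^2 + 26*h - 24) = (h - 2)*(h - 1)*(h^2 - 7*h + 12) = (h - 4)*(h - 2)*(h - 1)*(h - 3)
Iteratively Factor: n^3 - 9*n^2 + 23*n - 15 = (n - 1)*(n^2 - 8*n + 15) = (n - 5)*(n - 1)*(n - 3)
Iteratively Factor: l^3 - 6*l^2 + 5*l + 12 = (l - 4)*(l^2 - 2*l - 3) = (l - 4)*(l - 3)*(l + 1)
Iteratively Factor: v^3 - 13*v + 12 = (v + 4)*(v^2 - 4*v + 3) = (v - 3)*(v + 4)*(v - 1)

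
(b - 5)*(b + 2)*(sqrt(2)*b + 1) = sqrt(2)*b^3 - 3*sqrt(2)*b^2 + b^2 - 10*sqrt(2)*b - 3*b - 10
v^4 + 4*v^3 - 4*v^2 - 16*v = v*(v - 2)*(v + 2)*(v + 4)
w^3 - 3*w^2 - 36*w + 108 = (w - 6)*(w - 3)*(w + 6)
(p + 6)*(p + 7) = p^2 + 13*p + 42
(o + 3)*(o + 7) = o^2 + 10*o + 21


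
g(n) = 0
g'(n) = 0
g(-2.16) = 0.00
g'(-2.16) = 0.00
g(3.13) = 0.00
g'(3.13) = 0.00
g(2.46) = 0.00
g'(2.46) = 0.00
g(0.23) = 0.00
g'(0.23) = 0.00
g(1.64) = 0.00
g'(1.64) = 0.00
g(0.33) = 0.00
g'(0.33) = 0.00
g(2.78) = 0.00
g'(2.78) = 0.00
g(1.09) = 0.00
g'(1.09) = 0.00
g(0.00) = 0.00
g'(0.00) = 0.00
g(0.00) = 0.00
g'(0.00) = 0.00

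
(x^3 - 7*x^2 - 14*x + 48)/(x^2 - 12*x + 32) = (x^2 + x - 6)/(x - 4)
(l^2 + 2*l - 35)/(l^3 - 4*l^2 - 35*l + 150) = (l + 7)/(l^2 + l - 30)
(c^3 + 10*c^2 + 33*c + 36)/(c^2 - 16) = (c^2 + 6*c + 9)/(c - 4)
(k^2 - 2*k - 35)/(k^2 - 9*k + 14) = (k + 5)/(k - 2)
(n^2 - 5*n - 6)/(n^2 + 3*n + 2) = (n - 6)/(n + 2)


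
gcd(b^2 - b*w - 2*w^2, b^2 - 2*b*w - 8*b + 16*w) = -b + 2*w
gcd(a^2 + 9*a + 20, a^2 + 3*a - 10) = a + 5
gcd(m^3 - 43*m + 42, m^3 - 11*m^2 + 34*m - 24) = m^2 - 7*m + 6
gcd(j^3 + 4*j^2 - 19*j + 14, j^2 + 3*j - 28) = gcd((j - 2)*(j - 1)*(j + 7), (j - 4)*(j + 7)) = j + 7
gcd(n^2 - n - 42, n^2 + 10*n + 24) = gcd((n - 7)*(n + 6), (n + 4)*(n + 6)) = n + 6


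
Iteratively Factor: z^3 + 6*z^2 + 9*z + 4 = (z + 4)*(z^2 + 2*z + 1) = (z + 1)*(z + 4)*(z + 1)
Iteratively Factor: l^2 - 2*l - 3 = (l - 3)*(l + 1)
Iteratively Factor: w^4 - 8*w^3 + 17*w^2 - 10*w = (w)*(w^3 - 8*w^2 + 17*w - 10) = w*(w - 5)*(w^2 - 3*w + 2) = w*(w - 5)*(w - 2)*(w - 1)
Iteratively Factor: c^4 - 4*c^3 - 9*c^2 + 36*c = (c + 3)*(c^3 - 7*c^2 + 12*c) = (c - 4)*(c + 3)*(c^2 - 3*c) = (c - 4)*(c - 3)*(c + 3)*(c)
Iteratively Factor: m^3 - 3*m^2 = (m - 3)*(m^2) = m*(m - 3)*(m)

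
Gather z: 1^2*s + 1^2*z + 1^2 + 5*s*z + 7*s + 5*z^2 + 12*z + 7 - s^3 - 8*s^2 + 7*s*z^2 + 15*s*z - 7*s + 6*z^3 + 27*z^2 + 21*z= -s^3 - 8*s^2 + s + 6*z^3 + z^2*(7*s + 32) + z*(20*s + 34) + 8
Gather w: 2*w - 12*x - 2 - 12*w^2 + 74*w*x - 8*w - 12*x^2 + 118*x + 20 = -12*w^2 + w*(74*x - 6) - 12*x^2 + 106*x + 18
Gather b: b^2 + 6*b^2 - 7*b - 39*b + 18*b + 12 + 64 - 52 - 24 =7*b^2 - 28*b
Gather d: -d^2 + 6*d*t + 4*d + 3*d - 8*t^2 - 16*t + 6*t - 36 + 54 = -d^2 + d*(6*t + 7) - 8*t^2 - 10*t + 18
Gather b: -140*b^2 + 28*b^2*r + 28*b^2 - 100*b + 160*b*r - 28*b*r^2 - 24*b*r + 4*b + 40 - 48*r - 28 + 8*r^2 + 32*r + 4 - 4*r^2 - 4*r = b^2*(28*r - 112) + b*(-28*r^2 + 136*r - 96) + 4*r^2 - 20*r + 16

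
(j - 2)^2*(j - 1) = j^3 - 5*j^2 + 8*j - 4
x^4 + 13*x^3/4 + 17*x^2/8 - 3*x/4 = x*(x - 1/4)*(x + 3/2)*(x + 2)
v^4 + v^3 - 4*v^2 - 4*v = v*(v - 2)*(v + 1)*(v + 2)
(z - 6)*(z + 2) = z^2 - 4*z - 12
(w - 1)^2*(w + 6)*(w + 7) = w^4 + 11*w^3 + 17*w^2 - 71*w + 42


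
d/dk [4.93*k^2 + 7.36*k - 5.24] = 9.86*k + 7.36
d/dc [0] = 0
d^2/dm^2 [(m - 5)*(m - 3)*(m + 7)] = 6*m - 2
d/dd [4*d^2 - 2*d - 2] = 8*d - 2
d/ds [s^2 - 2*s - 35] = 2*s - 2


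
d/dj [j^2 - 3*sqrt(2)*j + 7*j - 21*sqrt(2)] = 2*j - 3*sqrt(2) + 7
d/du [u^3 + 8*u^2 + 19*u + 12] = 3*u^2 + 16*u + 19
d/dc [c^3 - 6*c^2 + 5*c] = 3*c^2 - 12*c + 5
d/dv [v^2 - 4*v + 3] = 2*v - 4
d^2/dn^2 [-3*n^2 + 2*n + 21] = -6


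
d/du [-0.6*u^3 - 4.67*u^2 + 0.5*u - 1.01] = -1.8*u^2 - 9.34*u + 0.5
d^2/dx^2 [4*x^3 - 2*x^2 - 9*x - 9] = 24*x - 4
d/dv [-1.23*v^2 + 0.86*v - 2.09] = 0.86 - 2.46*v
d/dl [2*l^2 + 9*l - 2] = 4*l + 9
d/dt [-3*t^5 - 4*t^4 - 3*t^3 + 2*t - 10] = -15*t^4 - 16*t^3 - 9*t^2 + 2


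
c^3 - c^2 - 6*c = c*(c - 3)*(c + 2)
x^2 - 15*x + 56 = (x - 8)*(x - 7)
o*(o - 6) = o^2 - 6*o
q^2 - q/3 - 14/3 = (q - 7/3)*(q + 2)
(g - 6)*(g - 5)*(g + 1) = g^3 - 10*g^2 + 19*g + 30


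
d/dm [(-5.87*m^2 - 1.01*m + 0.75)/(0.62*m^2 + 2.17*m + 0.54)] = (-12.1117*m^2 - 7.2696*m - 2.1729)/(0.3844*m^4 + 2.6908*m^3 + 5.3785*m^2 + 2.3436*m + 0.2916)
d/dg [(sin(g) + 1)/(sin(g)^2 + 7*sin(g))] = (-2*sin(g) + cos(g)^2 - 8)*cos(g)/((sin(g) + 7)^2*sin(g)^2)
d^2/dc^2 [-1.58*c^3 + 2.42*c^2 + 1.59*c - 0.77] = 4.84 - 9.48*c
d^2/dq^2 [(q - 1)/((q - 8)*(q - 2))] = 2*(q^3 - 3*q^2 - 18*q + 76)/(q^6 - 30*q^5 + 348*q^4 - 1960*q^3 + 5568*q^2 - 7680*q + 4096)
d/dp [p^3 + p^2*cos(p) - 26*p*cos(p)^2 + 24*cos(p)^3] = -p^2*sin(p) + 3*p^2 + 26*p*sin(2*p) + 2*p*cos(p) - 72*sin(p)*cos(p)^2 - 26*cos(p)^2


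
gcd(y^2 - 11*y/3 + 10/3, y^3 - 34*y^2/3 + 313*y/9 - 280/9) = y - 5/3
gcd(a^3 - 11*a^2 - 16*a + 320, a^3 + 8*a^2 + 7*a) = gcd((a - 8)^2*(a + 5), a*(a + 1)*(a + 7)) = 1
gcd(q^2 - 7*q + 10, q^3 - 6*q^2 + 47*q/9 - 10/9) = q - 5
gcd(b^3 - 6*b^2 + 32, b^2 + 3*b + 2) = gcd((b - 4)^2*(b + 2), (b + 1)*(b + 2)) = b + 2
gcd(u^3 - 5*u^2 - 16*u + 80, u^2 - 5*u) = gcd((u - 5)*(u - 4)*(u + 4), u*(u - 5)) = u - 5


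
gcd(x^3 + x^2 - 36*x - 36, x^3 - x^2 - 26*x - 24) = x^2 - 5*x - 6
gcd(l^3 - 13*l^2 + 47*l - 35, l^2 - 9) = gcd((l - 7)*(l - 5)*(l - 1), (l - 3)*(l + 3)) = 1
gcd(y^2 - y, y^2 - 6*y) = y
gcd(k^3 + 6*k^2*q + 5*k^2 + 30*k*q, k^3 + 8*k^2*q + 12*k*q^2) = k^2 + 6*k*q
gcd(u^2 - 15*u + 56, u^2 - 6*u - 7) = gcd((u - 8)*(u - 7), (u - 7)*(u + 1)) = u - 7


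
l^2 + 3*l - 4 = (l - 1)*(l + 4)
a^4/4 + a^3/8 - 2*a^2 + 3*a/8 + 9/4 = (a/4 + 1/4)*(a - 2)*(a - 3/2)*(a + 3)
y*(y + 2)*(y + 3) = y^3 + 5*y^2 + 6*y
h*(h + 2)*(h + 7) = h^3 + 9*h^2 + 14*h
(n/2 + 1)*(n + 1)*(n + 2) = n^3/2 + 5*n^2/2 + 4*n + 2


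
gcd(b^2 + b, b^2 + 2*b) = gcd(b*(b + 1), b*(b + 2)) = b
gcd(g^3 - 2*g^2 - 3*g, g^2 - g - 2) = g + 1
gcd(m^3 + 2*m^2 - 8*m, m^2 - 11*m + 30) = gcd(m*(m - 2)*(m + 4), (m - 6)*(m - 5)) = 1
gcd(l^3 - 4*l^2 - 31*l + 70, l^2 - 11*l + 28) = l - 7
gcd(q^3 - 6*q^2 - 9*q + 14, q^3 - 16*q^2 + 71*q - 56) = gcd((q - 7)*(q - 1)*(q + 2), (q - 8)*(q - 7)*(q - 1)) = q^2 - 8*q + 7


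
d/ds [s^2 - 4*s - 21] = 2*s - 4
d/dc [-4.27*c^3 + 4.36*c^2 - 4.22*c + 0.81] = -12.81*c^2 + 8.72*c - 4.22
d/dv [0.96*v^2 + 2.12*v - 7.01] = 1.92*v + 2.12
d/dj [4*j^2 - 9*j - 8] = 8*j - 9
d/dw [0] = 0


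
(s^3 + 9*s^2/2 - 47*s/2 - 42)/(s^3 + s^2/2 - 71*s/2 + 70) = (2*s + 3)/(2*s - 5)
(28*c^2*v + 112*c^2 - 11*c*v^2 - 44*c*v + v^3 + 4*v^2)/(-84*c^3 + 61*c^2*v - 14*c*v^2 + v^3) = (v + 4)/(-3*c + v)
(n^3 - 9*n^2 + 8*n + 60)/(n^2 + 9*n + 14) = (n^2 - 11*n + 30)/(n + 7)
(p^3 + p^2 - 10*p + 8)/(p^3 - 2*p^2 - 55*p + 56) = (p^2 + 2*p - 8)/(p^2 - p - 56)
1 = 1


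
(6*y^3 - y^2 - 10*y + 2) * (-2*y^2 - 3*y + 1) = -12*y^5 - 16*y^4 + 29*y^3 + 25*y^2 - 16*y + 2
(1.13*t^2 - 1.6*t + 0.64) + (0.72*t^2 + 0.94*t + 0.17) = 1.85*t^2 - 0.66*t + 0.81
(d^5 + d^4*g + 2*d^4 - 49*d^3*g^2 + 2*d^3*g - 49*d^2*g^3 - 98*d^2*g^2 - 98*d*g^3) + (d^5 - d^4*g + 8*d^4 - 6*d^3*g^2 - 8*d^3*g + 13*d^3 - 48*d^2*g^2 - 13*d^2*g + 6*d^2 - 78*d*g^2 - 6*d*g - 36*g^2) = 2*d^5 + 10*d^4 - 55*d^3*g^2 - 6*d^3*g + 13*d^3 - 49*d^2*g^3 - 146*d^2*g^2 - 13*d^2*g + 6*d^2 - 98*d*g^3 - 78*d*g^2 - 6*d*g - 36*g^2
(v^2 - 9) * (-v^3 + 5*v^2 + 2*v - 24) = -v^5 + 5*v^4 + 11*v^3 - 69*v^2 - 18*v + 216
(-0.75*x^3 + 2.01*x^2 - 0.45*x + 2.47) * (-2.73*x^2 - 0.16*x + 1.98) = 2.0475*x^5 - 5.3673*x^4 - 0.5781*x^3 - 2.6913*x^2 - 1.2862*x + 4.8906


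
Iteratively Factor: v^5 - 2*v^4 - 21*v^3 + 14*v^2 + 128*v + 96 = (v + 1)*(v^4 - 3*v^3 - 18*v^2 + 32*v + 96) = (v + 1)*(v + 3)*(v^3 - 6*v^2 + 32) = (v + 1)*(v + 2)*(v + 3)*(v^2 - 8*v + 16) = (v - 4)*(v + 1)*(v + 2)*(v + 3)*(v - 4)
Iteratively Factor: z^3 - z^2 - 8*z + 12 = (z - 2)*(z^2 + z - 6) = (z - 2)^2*(z + 3)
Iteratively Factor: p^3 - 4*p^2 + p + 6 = (p - 3)*(p^2 - p - 2) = (p - 3)*(p - 2)*(p + 1)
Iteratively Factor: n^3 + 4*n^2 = (n + 4)*(n^2) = n*(n + 4)*(n)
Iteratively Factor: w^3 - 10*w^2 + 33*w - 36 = (w - 4)*(w^2 - 6*w + 9) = (w - 4)*(w - 3)*(w - 3)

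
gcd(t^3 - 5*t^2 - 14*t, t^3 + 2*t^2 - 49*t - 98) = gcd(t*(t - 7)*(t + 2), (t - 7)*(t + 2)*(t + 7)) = t^2 - 5*t - 14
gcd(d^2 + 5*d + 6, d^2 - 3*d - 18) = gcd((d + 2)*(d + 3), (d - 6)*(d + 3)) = d + 3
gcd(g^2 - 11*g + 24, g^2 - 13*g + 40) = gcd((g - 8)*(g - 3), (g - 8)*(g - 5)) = g - 8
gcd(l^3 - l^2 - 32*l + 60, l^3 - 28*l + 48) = l^2 + 4*l - 12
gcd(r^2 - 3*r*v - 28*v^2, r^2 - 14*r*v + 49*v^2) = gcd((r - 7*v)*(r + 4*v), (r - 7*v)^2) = r - 7*v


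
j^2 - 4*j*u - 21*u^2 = (j - 7*u)*(j + 3*u)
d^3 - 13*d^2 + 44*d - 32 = (d - 8)*(d - 4)*(d - 1)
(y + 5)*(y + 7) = y^2 + 12*y + 35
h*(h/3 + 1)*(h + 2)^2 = h^4/3 + 7*h^3/3 + 16*h^2/3 + 4*h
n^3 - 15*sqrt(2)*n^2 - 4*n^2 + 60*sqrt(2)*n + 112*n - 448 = (n - 4)*(n - 8*sqrt(2))*(n - 7*sqrt(2))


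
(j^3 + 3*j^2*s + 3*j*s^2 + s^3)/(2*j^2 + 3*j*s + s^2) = (j^2 + 2*j*s + s^2)/(2*j + s)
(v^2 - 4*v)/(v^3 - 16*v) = 1/(v + 4)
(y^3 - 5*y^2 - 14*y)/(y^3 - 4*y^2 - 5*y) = (-y^2 + 5*y + 14)/(-y^2 + 4*y + 5)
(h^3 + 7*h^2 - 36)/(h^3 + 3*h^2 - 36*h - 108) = (h - 2)/(h - 6)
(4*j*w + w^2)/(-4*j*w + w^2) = (4*j + w)/(-4*j + w)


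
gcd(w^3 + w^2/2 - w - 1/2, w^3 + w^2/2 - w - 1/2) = w^3 + w^2/2 - w - 1/2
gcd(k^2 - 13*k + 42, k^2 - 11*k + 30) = k - 6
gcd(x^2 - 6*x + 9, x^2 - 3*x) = x - 3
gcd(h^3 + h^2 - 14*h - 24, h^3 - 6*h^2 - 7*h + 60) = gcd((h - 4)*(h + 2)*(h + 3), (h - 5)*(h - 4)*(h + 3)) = h^2 - h - 12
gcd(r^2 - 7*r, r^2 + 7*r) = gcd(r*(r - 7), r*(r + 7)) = r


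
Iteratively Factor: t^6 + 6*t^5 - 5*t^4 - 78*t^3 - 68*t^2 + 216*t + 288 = (t + 2)*(t^5 + 4*t^4 - 13*t^3 - 52*t^2 + 36*t + 144) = (t - 3)*(t + 2)*(t^4 + 7*t^3 + 8*t^2 - 28*t - 48) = (t - 3)*(t - 2)*(t + 2)*(t^3 + 9*t^2 + 26*t + 24) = (t - 3)*(t - 2)*(t + 2)^2*(t^2 + 7*t + 12) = (t - 3)*(t - 2)*(t + 2)^2*(t + 4)*(t + 3)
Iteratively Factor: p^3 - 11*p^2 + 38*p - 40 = (p - 2)*(p^2 - 9*p + 20) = (p - 4)*(p - 2)*(p - 5)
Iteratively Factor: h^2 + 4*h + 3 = (h + 1)*(h + 3)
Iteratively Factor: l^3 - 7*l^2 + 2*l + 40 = (l - 4)*(l^2 - 3*l - 10) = (l - 5)*(l - 4)*(l + 2)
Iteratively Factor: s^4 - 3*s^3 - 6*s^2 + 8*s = (s)*(s^3 - 3*s^2 - 6*s + 8) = s*(s - 1)*(s^2 - 2*s - 8) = s*(s - 1)*(s + 2)*(s - 4)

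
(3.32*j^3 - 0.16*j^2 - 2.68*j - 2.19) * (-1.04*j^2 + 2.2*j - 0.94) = -3.4528*j^5 + 7.4704*j^4 - 0.685599999999999*j^3 - 3.468*j^2 - 2.2988*j + 2.0586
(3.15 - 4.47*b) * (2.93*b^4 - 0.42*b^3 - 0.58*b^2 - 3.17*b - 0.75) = -13.0971*b^5 + 11.1069*b^4 + 1.2696*b^3 + 12.3429*b^2 - 6.633*b - 2.3625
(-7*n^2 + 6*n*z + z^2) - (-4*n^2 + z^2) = -3*n^2 + 6*n*z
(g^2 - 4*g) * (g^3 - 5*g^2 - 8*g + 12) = g^5 - 9*g^4 + 12*g^3 + 44*g^2 - 48*g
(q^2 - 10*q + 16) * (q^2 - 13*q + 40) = q^4 - 23*q^3 + 186*q^2 - 608*q + 640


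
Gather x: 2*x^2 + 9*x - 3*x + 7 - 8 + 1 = 2*x^2 + 6*x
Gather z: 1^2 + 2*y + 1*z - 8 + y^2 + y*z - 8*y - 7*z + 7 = y^2 - 6*y + z*(y - 6)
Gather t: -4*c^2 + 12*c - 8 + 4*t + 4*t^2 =-4*c^2 + 12*c + 4*t^2 + 4*t - 8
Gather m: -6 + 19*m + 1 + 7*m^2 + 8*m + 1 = 7*m^2 + 27*m - 4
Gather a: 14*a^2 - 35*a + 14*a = 14*a^2 - 21*a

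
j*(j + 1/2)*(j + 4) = j^3 + 9*j^2/2 + 2*j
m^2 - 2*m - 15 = (m - 5)*(m + 3)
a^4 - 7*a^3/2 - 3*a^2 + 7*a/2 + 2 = (a - 4)*(a - 1)*(a + 1/2)*(a + 1)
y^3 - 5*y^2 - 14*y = y*(y - 7)*(y + 2)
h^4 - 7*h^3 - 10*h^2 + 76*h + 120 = (h - 6)*(h - 5)*(h + 2)^2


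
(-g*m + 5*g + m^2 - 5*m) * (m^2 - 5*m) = -g*m^3 + 10*g*m^2 - 25*g*m + m^4 - 10*m^3 + 25*m^2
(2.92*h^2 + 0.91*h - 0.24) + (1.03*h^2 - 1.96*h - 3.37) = 3.95*h^2 - 1.05*h - 3.61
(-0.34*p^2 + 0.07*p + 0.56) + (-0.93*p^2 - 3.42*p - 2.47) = -1.27*p^2 - 3.35*p - 1.91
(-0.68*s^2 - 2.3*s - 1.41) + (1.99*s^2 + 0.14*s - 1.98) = 1.31*s^2 - 2.16*s - 3.39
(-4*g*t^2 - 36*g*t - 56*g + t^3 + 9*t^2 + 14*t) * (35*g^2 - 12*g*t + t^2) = -140*g^3*t^2 - 1260*g^3*t - 1960*g^3 + 83*g^2*t^3 + 747*g^2*t^2 + 1162*g^2*t - 16*g*t^4 - 144*g*t^3 - 224*g*t^2 + t^5 + 9*t^4 + 14*t^3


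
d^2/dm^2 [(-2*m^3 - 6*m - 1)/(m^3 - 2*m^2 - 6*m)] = 4*(-2*m^6 - 27*m^5 + 15*m^4 - 58*m^3 + 3*m^2 - 18*m - 18)/(m^3*(m^6 - 6*m^5 - 6*m^4 + 64*m^3 + 36*m^2 - 216*m - 216))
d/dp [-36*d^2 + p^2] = 2*p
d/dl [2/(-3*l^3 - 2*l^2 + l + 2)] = 2*(9*l^2 + 4*l - 1)/(3*l^3 + 2*l^2 - l - 2)^2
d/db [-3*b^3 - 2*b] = -9*b^2 - 2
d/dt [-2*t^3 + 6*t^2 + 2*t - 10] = -6*t^2 + 12*t + 2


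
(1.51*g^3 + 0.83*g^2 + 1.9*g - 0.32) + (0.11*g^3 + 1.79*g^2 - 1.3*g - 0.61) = 1.62*g^3 + 2.62*g^2 + 0.6*g - 0.93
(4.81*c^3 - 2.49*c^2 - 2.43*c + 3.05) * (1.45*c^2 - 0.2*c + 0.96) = 6.9745*c^5 - 4.5725*c^4 + 1.5921*c^3 + 2.5181*c^2 - 2.9428*c + 2.928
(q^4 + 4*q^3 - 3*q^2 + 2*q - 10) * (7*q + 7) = 7*q^5 + 35*q^4 + 7*q^3 - 7*q^2 - 56*q - 70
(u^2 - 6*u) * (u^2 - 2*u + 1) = u^4 - 8*u^3 + 13*u^2 - 6*u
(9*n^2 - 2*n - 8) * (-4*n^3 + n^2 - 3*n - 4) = -36*n^5 + 17*n^4 + 3*n^3 - 38*n^2 + 32*n + 32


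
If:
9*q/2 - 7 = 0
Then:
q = 14/9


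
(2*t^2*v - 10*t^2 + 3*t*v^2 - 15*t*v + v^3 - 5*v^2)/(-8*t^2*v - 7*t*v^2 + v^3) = (-2*t*v + 10*t - v^2 + 5*v)/(v*(8*t - v))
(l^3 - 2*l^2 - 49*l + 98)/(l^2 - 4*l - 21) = (l^2 + 5*l - 14)/(l + 3)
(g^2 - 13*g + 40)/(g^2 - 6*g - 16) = (g - 5)/(g + 2)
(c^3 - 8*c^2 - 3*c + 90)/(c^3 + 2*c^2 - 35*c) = (c^2 - 3*c - 18)/(c*(c + 7))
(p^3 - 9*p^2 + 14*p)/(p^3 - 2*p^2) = (p - 7)/p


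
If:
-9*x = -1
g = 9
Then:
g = 9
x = 1/9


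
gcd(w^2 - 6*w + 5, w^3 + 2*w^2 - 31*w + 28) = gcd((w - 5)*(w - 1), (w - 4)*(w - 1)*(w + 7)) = w - 1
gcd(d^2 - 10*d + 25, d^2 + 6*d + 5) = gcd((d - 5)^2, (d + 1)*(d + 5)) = 1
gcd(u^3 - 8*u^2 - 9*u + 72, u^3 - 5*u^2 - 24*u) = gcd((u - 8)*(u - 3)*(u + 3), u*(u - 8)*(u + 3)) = u^2 - 5*u - 24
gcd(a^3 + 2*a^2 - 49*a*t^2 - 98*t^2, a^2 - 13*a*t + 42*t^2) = -a + 7*t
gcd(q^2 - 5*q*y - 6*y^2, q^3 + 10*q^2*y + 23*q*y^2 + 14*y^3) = q + y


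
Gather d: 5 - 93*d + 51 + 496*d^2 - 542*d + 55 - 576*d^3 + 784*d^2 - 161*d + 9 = -576*d^3 + 1280*d^2 - 796*d + 120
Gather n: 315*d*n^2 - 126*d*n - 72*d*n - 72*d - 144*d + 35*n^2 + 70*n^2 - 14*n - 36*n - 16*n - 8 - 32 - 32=-216*d + n^2*(315*d + 105) + n*(-198*d - 66) - 72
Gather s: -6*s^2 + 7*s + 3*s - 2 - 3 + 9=-6*s^2 + 10*s + 4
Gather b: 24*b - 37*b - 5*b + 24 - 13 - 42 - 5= -18*b - 36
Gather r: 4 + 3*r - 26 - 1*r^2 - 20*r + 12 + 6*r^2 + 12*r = 5*r^2 - 5*r - 10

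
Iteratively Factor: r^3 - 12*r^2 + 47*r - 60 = (r - 5)*(r^2 - 7*r + 12) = (r - 5)*(r - 3)*(r - 4)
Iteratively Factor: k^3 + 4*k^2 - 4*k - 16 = (k + 4)*(k^2 - 4) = (k - 2)*(k + 4)*(k + 2)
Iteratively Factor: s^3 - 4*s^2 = (s - 4)*(s^2) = s*(s - 4)*(s)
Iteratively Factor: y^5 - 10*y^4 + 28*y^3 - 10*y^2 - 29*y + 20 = (y - 4)*(y^4 - 6*y^3 + 4*y^2 + 6*y - 5) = (y - 4)*(y + 1)*(y^3 - 7*y^2 + 11*y - 5) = (y - 4)*(y - 1)*(y + 1)*(y^2 - 6*y + 5) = (y - 5)*(y - 4)*(y - 1)*(y + 1)*(y - 1)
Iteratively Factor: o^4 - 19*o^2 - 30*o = (o - 5)*(o^3 + 5*o^2 + 6*o) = (o - 5)*(o + 3)*(o^2 + 2*o) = o*(o - 5)*(o + 3)*(o + 2)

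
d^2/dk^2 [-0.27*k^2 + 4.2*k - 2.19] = -0.540000000000000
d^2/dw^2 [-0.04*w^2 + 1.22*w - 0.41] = -0.0800000000000000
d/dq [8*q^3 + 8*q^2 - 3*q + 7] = 24*q^2 + 16*q - 3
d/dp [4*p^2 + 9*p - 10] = 8*p + 9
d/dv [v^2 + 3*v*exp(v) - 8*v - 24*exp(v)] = 3*v*exp(v) + 2*v - 21*exp(v) - 8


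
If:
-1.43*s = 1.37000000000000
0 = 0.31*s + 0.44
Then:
No Solution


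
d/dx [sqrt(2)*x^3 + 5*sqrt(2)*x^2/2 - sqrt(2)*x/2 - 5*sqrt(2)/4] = sqrt(2)*(6*x^2 + 10*x - 1)/2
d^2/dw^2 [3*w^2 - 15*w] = 6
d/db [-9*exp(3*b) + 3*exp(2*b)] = (6 - 27*exp(b))*exp(2*b)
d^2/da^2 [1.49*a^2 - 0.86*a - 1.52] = 2.98000000000000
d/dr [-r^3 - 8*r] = -3*r^2 - 8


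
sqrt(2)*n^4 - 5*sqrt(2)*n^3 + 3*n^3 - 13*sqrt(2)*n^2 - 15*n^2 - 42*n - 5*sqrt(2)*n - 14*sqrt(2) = (n - 7)*(n + 2)*(n + sqrt(2))*(sqrt(2)*n + 1)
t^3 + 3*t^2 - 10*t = t*(t - 2)*(t + 5)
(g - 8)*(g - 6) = g^2 - 14*g + 48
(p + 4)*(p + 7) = p^2 + 11*p + 28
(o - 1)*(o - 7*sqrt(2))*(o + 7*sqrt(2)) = o^3 - o^2 - 98*o + 98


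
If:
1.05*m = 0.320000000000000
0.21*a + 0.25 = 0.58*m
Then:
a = -0.35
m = 0.30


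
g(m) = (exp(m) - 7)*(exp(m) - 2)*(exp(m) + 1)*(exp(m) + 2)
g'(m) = (exp(m) - 7)*(exp(m) - 2)*(exp(m) + 1)*exp(m) + (exp(m) - 7)*(exp(m) - 2)*(exp(m) + 2)*exp(m) + (exp(m) - 7)*(exp(m) + 1)*(exp(m) + 2)*exp(m) + (exp(m) - 2)*(exp(m) + 1)*(exp(m) + 2)*exp(m) = (4*exp(3*m) - 18*exp(2*m) - 22*exp(m) + 24)*exp(m)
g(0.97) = -46.95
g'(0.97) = -226.51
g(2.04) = 330.97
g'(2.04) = 4688.56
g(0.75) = -7.33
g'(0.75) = -138.23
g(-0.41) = 37.52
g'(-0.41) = 1.75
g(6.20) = 58232124910.80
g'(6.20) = 233651647274.03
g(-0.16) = 37.28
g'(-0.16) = -4.55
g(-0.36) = 37.59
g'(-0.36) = 0.87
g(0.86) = -24.71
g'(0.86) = -178.94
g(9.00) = 4308038535606425.94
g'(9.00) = 17235347875805101.53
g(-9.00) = 28.00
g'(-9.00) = 0.00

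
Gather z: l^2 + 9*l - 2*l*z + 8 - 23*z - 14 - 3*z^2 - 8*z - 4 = l^2 + 9*l - 3*z^2 + z*(-2*l - 31) - 10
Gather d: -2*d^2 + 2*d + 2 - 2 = -2*d^2 + 2*d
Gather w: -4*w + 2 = 2 - 4*w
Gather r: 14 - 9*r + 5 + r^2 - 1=r^2 - 9*r + 18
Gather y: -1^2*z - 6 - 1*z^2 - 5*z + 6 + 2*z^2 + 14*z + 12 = z^2 + 8*z + 12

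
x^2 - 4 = (x - 2)*(x + 2)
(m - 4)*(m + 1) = m^2 - 3*m - 4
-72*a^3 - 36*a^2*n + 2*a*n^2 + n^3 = (-6*a + n)*(2*a + n)*(6*a + n)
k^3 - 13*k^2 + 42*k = k*(k - 7)*(k - 6)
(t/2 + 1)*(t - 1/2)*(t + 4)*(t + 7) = t^4/2 + 25*t^3/4 + 87*t^2/4 + 31*t/2 - 14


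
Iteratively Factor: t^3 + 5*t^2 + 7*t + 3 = (t + 1)*(t^2 + 4*t + 3) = (t + 1)^2*(t + 3)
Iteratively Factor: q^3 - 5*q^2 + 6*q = (q)*(q^2 - 5*q + 6) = q*(q - 2)*(q - 3)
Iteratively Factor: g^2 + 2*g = (g)*(g + 2)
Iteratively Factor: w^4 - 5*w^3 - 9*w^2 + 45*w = (w + 3)*(w^3 - 8*w^2 + 15*w) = (w - 5)*(w + 3)*(w^2 - 3*w) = (w - 5)*(w - 3)*(w + 3)*(w)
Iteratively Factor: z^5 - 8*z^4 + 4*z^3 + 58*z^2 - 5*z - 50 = (z + 1)*(z^4 - 9*z^3 + 13*z^2 + 45*z - 50) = (z + 1)*(z + 2)*(z^3 - 11*z^2 + 35*z - 25) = (z - 1)*(z + 1)*(z + 2)*(z^2 - 10*z + 25) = (z - 5)*(z - 1)*(z + 1)*(z + 2)*(z - 5)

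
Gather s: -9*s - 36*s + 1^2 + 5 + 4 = 10 - 45*s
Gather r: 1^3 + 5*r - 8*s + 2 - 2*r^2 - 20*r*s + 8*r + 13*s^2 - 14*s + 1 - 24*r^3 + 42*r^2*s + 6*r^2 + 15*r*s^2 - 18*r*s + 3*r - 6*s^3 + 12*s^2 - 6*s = -24*r^3 + r^2*(42*s + 4) + r*(15*s^2 - 38*s + 16) - 6*s^3 + 25*s^2 - 28*s + 4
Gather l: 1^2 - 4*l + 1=2 - 4*l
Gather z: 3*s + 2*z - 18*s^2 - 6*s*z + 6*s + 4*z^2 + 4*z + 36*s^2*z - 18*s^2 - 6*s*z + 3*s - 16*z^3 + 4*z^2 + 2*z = -36*s^2 + 12*s - 16*z^3 + 8*z^2 + z*(36*s^2 - 12*s + 8)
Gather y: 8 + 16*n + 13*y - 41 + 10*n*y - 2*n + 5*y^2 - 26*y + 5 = 14*n + 5*y^2 + y*(10*n - 13) - 28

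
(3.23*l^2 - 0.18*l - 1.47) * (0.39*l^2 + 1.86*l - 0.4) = 1.2597*l^4 + 5.9376*l^3 - 2.2001*l^2 - 2.6622*l + 0.588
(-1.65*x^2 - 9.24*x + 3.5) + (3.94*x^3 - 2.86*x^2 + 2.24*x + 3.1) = 3.94*x^3 - 4.51*x^2 - 7.0*x + 6.6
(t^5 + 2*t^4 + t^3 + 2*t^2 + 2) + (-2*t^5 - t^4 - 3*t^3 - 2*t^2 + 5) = -t^5 + t^4 - 2*t^3 + 7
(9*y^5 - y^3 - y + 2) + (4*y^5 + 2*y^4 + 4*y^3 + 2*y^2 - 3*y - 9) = 13*y^5 + 2*y^4 + 3*y^3 + 2*y^2 - 4*y - 7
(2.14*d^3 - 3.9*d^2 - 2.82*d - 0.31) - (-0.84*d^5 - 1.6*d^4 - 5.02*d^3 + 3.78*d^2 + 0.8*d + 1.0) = 0.84*d^5 + 1.6*d^4 + 7.16*d^3 - 7.68*d^2 - 3.62*d - 1.31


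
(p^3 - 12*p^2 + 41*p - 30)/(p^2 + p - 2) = (p^2 - 11*p + 30)/(p + 2)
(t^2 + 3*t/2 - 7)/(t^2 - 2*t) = (t + 7/2)/t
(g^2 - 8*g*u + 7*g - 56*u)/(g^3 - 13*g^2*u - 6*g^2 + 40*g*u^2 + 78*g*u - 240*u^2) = (-g - 7)/(-g^2 + 5*g*u + 6*g - 30*u)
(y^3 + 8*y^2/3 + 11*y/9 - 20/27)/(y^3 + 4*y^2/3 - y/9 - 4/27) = (3*y + 5)/(3*y + 1)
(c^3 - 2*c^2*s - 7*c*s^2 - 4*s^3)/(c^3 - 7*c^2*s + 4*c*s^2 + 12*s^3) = (c^2 - 3*c*s - 4*s^2)/(c^2 - 8*c*s + 12*s^2)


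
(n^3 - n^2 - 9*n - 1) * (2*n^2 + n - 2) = 2*n^5 - n^4 - 21*n^3 - 9*n^2 + 17*n + 2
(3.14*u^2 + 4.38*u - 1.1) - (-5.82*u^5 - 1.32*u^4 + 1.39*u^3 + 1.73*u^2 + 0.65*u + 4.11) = 5.82*u^5 + 1.32*u^4 - 1.39*u^3 + 1.41*u^2 + 3.73*u - 5.21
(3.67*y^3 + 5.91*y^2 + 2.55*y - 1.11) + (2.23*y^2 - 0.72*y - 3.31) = 3.67*y^3 + 8.14*y^2 + 1.83*y - 4.42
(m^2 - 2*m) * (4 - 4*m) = -4*m^3 + 12*m^2 - 8*m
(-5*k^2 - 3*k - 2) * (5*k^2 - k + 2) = -25*k^4 - 10*k^3 - 17*k^2 - 4*k - 4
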